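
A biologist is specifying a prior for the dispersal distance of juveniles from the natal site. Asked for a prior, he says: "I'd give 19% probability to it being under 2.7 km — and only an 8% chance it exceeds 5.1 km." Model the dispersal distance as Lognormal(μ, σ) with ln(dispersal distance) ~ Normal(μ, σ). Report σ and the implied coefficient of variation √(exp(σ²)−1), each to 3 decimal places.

σ ≈ 0.279, CV ≈ 0.284

If T ~ Lognormal(μ,σ) then ln T ~ Normal(μ,σ), so the p-quantile of ln T is μ + z_p·σ.
ln(2.7) = 0.9933 and ln(5.1) = 1.629; z_{0.19} = -0.8779, z_{0.92} = 1.405.
σ = (1.629 − 0.9933)/(1.405 − (-0.8779)) = 0.279.
μ = 0.9933 − (-0.8779)·0.279 = 1.238.
CV = √(exp(σ²)−1) = √(exp(0.0776)−1) = 0.284.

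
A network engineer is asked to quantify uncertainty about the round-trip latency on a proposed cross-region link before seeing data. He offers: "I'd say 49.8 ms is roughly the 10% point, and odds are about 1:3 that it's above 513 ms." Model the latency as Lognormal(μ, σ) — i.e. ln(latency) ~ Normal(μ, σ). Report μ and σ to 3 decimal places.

μ ≈ 5.436, σ ≈ 1.192

If T ~ Lognormal(μ,σ) then ln T ~ Normal(μ,σ), so the p-quantile of ln T is μ + z_p·σ.
ln(49.8) = 3.908 and ln(513) = 6.24; z_{0.1} = -1.282, z_{0.75} = 0.6745.
σ = (6.24 − 3.908)/(0.6745 − (-1.282)) = 1.192.
μ = 3.908 − (-1.282)·1.192 = 5.436.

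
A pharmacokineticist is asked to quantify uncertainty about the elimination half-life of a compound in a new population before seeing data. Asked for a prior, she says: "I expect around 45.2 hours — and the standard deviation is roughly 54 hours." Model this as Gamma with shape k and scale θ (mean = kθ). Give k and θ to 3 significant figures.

k ≈ 0.701, θ ≈ 64.5

For Gamma(k, scale θ): mean = kθ, variance = kθ², so CV = 1/√k.
CV = SD/mean = 54/45.2 = 1.195, hence k = 1/CV² = 0.701.
Then θ = mean/k = 45.2/0.701 = 64.5.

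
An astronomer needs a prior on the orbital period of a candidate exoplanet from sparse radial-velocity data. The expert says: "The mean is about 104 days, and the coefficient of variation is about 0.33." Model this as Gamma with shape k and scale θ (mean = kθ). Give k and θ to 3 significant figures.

k ≈ 9.18, θ ≈ 11.3

For Gamma(k, scale θ): mean = kθ, variance = kθ², so CV = 1/√k.
CV = 0.33, hence k = 1/CV² = 9.18.
Then θ = mean/k = 104/9.18 = 11.3.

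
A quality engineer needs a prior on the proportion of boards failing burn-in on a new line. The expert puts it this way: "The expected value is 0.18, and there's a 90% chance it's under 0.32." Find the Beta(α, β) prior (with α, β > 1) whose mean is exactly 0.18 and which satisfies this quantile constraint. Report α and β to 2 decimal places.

α ≈ 2.41, β ≈ 10.96

With mean 0.18 fixed, write α = 0.18s, β = 0.82s where s = α+β.
Need P(θ < 0.32) = 0.9 under Beta(0.18s, 0.82s). Normal approximation: (q−m)/√(m(1−m)/s) ≈ z_{0.9} = 1.28, so s ≈ 0.18·0.82·(1.28)²/(0.32−0.18)² = 12.4.
At s = 12.4: P(θ<0.32) ≈ 0.893. Adjusting to match 0.9 gives s ≈ 13.37.
So α = 0.18·13.37 ≈ 2.41, β = 0.82·13.37 ≈ 10.96.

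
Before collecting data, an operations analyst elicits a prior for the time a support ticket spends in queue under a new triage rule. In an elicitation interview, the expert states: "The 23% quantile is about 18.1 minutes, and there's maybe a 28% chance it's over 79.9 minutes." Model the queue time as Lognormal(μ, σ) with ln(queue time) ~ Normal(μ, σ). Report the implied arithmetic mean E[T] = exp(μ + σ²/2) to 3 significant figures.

E[T] ≈ 78 minutes

If T ~ Lognormal(μ,σ) then ln T ~ Normal(μ,σ), so the p-quantile of ln T is μ + z_p·σ.
ln(18.1) = 2.896 and ln(79.9) = 4.381; z_{0.23} = -0.7388, z_{0.72} = 0.5828.
σ = (4.381 − 2.896)/(0.5828 − (-0.7388)) = 1.123.
μ = 2.896 − (-0.7388)·1.123 = 3.726.
E[T] = exp(μ + σ²/2) = exp(3.726 + 0.6311) = 78 minutes.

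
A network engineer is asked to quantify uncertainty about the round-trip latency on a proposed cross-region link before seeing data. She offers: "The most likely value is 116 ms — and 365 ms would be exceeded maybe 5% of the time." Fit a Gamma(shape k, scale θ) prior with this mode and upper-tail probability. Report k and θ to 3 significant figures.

Gamma(k,θ) with k>1 has mode (k−1)θ, so θ = 116/(k−1).
Need P(X < 365) = 0.95 with θ tied to k this way. Start at k = 2, θ = 116: P(X<365) ≈ 0.822.
Too low — raise k to concentrate. Iterating converges to k ≈ 3.
Then θ = 116/(3−1) ≈ 58.

k ≈ 3, θ ≈ 58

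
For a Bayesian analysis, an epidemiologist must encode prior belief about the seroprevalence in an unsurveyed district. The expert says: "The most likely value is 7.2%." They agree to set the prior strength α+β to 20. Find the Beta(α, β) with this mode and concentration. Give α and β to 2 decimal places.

For α,β > 1 the Beta mode is (α−1)/(α+β−2). With α+β = 20, the mode is (α−1)/18.
Set (α−1)/18 = 0.072 → α = 1 + 0.072·18 = 2.30.
β = 20 − α = 17.70.

α = 2.30, β = 17.70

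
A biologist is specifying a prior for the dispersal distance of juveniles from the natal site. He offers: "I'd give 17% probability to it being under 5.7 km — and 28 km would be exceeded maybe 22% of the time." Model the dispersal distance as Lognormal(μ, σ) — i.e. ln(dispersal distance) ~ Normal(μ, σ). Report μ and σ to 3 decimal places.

μ ≈ 2.620, σ ≈ 0.922

If T ~ Lognormal(μ,σ) then ln T ~ Normal(μ,σ), so the p-quantile of ln T is μ + z_p·σ.
ln(5.7) = 1.74 and ln(28) = 3.332; z_{0.17} = -0.9542, z_{0.78} = 0.7722.
σ = (3.332 − 1.74)/(0.7722 − (-0.9542)) = 0.922.
μ = 1.74 − (-0.9542)·0.922 = 2.620.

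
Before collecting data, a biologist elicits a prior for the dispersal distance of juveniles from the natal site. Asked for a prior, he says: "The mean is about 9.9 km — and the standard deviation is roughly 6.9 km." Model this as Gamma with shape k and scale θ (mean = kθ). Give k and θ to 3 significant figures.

k ≈ 2.06, θ ≈ 4.81

For Gamma(k, scale θ): mean = kθ, variance = kθ², so CV = 1/√k.
CV = SD/mean = 6.9/9.9 = 0.697, hence k = 1/CV² = 2.06.
Then θ = mean/k = 9.9/2.06 = 4.81.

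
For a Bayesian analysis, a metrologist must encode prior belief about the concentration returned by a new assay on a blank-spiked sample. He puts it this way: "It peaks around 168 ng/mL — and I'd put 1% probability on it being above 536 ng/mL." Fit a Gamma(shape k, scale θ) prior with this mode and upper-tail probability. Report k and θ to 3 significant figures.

k ≈ 4.29, θ ≈ 51

Gamma(k,θ) with k>1 has mode (k−1)θ, so θ = 168/(k−1).
Need P(X < 536) = 0.99 with θ tied to k this way. Start at k = 2, θ = 168: P(X<536) ≈ 0.828.
Too low — raise k to concentrate. Iterating converges to k ≈ 4.29.
Then θ = 168/(4.29−1) ≈ 51.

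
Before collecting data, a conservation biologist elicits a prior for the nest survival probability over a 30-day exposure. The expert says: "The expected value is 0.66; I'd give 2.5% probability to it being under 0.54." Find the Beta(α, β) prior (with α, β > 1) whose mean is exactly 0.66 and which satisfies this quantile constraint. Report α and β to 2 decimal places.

α ≈ 41.85, β ≈ 21.56

With mean 0.66 fixed, write α = 0.66s, β = 0.34s where s = α+β.
Need P(θ < 0.54) = 0.025 under Beta(0.66s, 0.34s). Normal approximation: (q−m)/√(m(1−m)/s) ≈ z_{0.025} = -1.96, so s ≈ 0.66·0.34·(-1.96)²/(0.54−0.66)² = 59.9.
At s = 59.9: P(θ<0.54) ≈ 0.028. Adjusting to match 0.025 gives s ≈ 63.41.
So α = 0.66·63.41 ≈ 41.85, β = 0.34·63.41 ≈ 21.56.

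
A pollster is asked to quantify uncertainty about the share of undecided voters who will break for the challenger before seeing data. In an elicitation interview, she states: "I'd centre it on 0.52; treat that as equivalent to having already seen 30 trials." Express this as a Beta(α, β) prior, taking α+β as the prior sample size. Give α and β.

Under the effective-sample-size interpretation, Beta(α, β) has prior mean α/(α+β) and prior sample size α+β.
So α+β = 30 and α/(α+β) = 0.52, giving α = 0.52·30 = 15.6 and β = 30 − 15.6 = 14.4.

α = 15.6, β = 14.4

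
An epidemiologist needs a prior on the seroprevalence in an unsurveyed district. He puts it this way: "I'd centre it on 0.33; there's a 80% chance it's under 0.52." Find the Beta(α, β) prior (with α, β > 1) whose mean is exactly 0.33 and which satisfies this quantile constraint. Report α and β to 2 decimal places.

α ≈ 1.32, β ≈ 2.68

With mean 0.33 fixed, write α = 0.33s, β = 0.67s where s = α+β.
Need P(θ < 0.52) = 0.8 under Beta(0.33s, 0.67s). Normal approximation: (q−m)/√(m(1−m)/s) ≈ z_{0.8} = 0.842, so s ≈ 0.33·0.67·(0.842)²/(0.52−0.33)² = 4.3.
At s = 4.3: P(θ<0.52) ≈ 0.808. Adjusting to match 0.8 gives s ≈ 4.01.
So α = 0.33·4.01 ≈ 1.32, β = 0.67·4.01 ≈ 2.68.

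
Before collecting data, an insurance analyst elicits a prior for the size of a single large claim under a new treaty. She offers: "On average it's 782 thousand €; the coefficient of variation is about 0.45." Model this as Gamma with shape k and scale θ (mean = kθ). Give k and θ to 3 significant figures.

For Gamma(k, scale θ): mean = kθ, variance = kθ², so CV = 1/√k.
CV = 0.45, hence k = 1/CV² = 4.94.
Then θ = mean/k = 782/4.94 = 158.

k ≈ 4.94, θ ≈ 158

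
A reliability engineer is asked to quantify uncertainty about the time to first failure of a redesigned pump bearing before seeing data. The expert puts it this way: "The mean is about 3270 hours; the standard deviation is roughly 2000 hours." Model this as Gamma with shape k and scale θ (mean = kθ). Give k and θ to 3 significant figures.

k ≈ 2.67, θ ≈ 1220

For Gamma(k, scale θ): mean = kθ, variance = kθ², so CV = 1/√k.
CV = SD/mean = 2000/3270 = 0.6116, hence k = 1/CV² = 2.67.
Then θ = mean/k = 3270/2.67 = 1220.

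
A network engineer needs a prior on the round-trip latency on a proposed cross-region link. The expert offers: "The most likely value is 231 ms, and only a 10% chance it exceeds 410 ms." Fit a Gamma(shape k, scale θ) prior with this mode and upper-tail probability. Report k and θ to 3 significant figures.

Gamma(k,θ) with k>1 has mode (k−1)θ, so θ = 231/(k−1).
Need P(X < 410) = 0.9 with θ tied to k this way. Start at k = 2, θ = 231: P(X<410) ≈ 0.530.
Too low — raise k to concentrate. Iterating converges to k ≈ 6.78.
Then θ = 231/(6.78−1) ≈ 40.

k ≈ 6.78, θ ≈ 40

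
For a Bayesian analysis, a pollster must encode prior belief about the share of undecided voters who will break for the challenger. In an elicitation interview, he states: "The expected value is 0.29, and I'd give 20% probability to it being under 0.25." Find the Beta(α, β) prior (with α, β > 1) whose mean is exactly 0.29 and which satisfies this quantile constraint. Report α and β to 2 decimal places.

With mean 0.29 fixed, write α = 0.29s, β = 0.71s where s = α+β.
Need P(θ < 0.25) = 0.2 under Beta(0.29s, 0.71s). Normal approximation: (q−m)/√(m(1−m)/s) ≈ z_{0.2} = -0.842, so s ≈ 0.29·0.71·(-0.842)²/(0.25−0.29)² = 91.2.
At s = 91.2: P(θ<0.25) ≈ 0.203. Adjusting to match 0.2 gives s ≈ 93.00.
So α = 0.29·93.00 ≈ 26.97, β = 0.71·93.00 ≈ 66.03.

α ≈ 26.97, β ≈ 66.03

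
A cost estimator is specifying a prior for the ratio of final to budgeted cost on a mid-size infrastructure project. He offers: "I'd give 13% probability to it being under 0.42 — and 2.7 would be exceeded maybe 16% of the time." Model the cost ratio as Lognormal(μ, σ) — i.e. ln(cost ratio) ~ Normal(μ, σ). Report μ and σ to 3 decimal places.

If T ~ Lognormal(μ,σ) then ln T ~ Normal(μ,σ), so the p-quantile of ln T is μ + z_p·σ.
ln(0.42) = -0.8675 and ln(2.7) = 0.9933; z_{0.13} = -1.126, z_{0.84} = 0.9945.
σ = (0.9933 − -0.8675)/(0.9945 − (-1.126)) = 0.877.
μ = -0.8675 − (-1.126)·0.877 = 0.121.

μ ≈ 0.121, σ ≈ 0.877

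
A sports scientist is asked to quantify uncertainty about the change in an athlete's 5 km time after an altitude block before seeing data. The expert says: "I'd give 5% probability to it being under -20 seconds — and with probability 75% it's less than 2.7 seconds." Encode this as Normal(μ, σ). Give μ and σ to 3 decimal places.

μ = -3.901, σ = 9.787

The p-quantile of Normal(μ,σ) is μ + z_p·σ, with z_{0.05} = -1.645 and z_{0.75} = 0.6745.
Eliminate σ: μ = (z₂·x₁ − z₁·x₂)/(z₂ − z₁) = (0.6745·-20 − (-1.645)·2.7)/2.319 = -3.901.
Then σ = (x₂ − x₁)/(z₂ − z₁) = (2.7 − -20)/2.319 = 9.787.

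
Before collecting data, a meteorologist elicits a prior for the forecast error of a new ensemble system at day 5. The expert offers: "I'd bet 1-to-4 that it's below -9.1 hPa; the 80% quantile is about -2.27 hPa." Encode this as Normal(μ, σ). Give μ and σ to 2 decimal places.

For Normal(μ,σ), the p-quantile is μ + z_p·σ. Here z_{0.2} = -0.8416, z_{0.8} = 0.8416.
So -9.1 = μ − 0.8416σ and -2.27 = μ + 0.8416σ.
Subtracting: σ = (-2.27 − -9.1)/(0.8416 − (-0.8416)) = 4.06.
Then μ = -9.1 − (-0.8416)·4.06 = -5.69.

μ = -5.69, σ = 4.06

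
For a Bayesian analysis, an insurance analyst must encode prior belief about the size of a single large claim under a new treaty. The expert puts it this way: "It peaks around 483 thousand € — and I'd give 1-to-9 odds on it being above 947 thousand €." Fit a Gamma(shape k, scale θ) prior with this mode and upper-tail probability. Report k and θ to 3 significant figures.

k ≈ 5.23, θ ≈ 114

Gamma(k,θ) with k>1 has mode (k−1)θ, so θ = 483/(k−1).
Need P(X < 947) = 0.9 with θ tied to k this way. Start at k = 2, θ = 483: P(X<947) ≈ 0.583.
Too low — raise k to concentrate. Iterating converges to k ≈ 5.23.
Then θ = 483/(5.23−1) ≈ 114.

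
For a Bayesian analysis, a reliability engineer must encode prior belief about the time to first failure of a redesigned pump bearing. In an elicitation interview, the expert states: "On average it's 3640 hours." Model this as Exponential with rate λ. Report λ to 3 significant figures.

λ ≈ 0.000275

Exponential mean = 1/λ, so λ = 1/3640.0 = 0.000275.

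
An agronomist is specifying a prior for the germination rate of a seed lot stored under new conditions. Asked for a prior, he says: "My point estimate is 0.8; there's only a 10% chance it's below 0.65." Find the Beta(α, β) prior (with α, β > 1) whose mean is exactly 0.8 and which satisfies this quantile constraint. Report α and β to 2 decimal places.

With mean 0.8 fixed, write α = 0.8s, β = 0.2s where s = α+β.
Need P(θ < 0.65) = 0.1 under Beta(0.8s, 0.2s). Normal approximation: (q−m)/√(m(1−m)/s) ≈ z_{0.1} = -1.28, so s ≈ 0.8·0.2·(-1.28)²/(0.65−0.8)² = 11.7.
At s = 11.7: P(θ<0.65) ≈ 0.107. Adjusting to match 0.1 gives s ≈ 12.58.
So α = 0.8·12.58 ≈ 10.06, β = 0.2·12.58 ≈ 2.52.

α ≈ 10.06, β ≈ 2.52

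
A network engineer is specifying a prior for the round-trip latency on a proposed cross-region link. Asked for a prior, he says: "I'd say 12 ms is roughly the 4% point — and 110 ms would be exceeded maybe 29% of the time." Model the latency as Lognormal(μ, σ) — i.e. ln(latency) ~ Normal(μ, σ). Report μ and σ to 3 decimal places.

μ ≈ 4.168, σ ≈ 0.962

If T ~ Lognormal(μ,σ) then ln T ~ Normal(μ,σ), so the p-quantile of ln T is μ + z_p·σ.
ln(12) = 2.485 and ln(110) = 4.7; z_{0.04} = -1.751, z_{0.71} = 0.5534.
σ = (4.7 − 2.485)/(0.5534 − (-1.751)) = 0.962.
μ = 2.485 − (-1.751)·0.962 = 4.168.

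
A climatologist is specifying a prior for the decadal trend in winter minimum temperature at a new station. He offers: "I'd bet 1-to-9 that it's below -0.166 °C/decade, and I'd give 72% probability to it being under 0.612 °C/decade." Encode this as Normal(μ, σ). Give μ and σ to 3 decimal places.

μ = 0.369, σ = 0.417

The p-quantile of Normal(μ,σ) is μ + z_p·σ, with z_{0.1} = -1.282 and z_{0.72} = 0.5828.
Eliminate σ: μ = (z₂·x₁ − z₁·x₂)/(z₂ − z₁) = (0.5828·-0.166 − (-1.282)·0.612)/1.864 = 0.369.
Then σ = (x₂ − x₁)/(z₂ − z₁) = (0.612 − -0.166)/1.864 = 0.417.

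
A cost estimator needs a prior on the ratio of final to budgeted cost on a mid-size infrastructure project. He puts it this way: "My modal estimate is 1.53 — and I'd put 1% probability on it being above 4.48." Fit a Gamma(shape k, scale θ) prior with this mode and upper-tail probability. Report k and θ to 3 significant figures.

k ≈ 4.92, θ ≈ 0.39

Gamma(k,θ) with k>1 has mode (k−1)θ, so θ = 1.53/(k−1).
Need P(X < 4.48) = 0.99 with θ tied to k this way. Start at k = 2, θ = 1.53: P(X<4.48) ≈ 0.790.
Too low — raise k to concentrate. Iterating converges to k ≈ 4.92.
Then θ = 1.53/(4.92−1) ≈ 0.39.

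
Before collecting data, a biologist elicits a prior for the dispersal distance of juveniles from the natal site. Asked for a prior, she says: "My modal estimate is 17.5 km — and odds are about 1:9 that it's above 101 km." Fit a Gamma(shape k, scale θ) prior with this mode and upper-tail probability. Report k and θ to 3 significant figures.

Gamma(k,θ) with k>1 has mode (k−1)θ, so θ = 17.5/(k−1).
Need P(X < 101) = 0.9 with θ tied to k this way. Start at k = 2, θ = 17.5: P(X<101) ≈ 0.979.
Too high — lower k to spread out. Iterating converges to k ≈ 1.56.
Then θ = 17.5/(1.56−1) ≈ 31.4.

k ≈ 1.56, θ ≈ 31.4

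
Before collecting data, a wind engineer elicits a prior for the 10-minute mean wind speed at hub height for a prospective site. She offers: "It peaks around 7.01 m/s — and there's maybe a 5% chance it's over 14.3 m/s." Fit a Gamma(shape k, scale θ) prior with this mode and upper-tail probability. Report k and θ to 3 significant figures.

Gamma(k,θ) with k>1 has mode (k−1)θ, so θ = 7.01/(k−1).
Need P(X < 14.3) = 0.95 with θ tied to k this way. Start at k = 2, θ = 7.01: P(X<14.3) ≈ 0.605.
Too low — raise k to concentrate. Iterating converges to k ≈ 6.45.
Then θ = 7.01/(6.45−1) ≈ 1.29.

k ≈ 6.45, θ ≈ 1.29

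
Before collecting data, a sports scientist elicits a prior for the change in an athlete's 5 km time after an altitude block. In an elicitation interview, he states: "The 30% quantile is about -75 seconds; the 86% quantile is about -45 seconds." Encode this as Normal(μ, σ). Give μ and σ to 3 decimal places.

For Normal(μ,σ), the p-quantile is μ + z_p·σ. Here z_{0.3} = -0.5244, z_{0.86} = 1.08.
So -75 = μ − 0.5244σ and -45 = μ + 1.08σ.
Subtracting: σ = (-45 − -75)/(1.08 − (-0.5244)) = 18.695.
Then μ = -75 − (-0.5244)·18.695 = -65.196.

μ = -65.196, σ = 18.695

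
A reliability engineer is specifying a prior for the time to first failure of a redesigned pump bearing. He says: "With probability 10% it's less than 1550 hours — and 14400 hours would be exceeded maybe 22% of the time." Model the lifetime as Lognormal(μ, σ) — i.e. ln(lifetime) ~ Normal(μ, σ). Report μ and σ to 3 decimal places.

If T ~ Lognormal(μ,σ) then ln T ~ Normal(μ,σ), so the p-quantile of ln T is μ + z_p·σ.
ln(1550) = 7.346 and ln(14400) = 9.575; z_{0.1} = -1.282, z_{0.78} = 0.7722.
σ = (9.575 − 7.346)/(0.7722 − (-1.282)) = 1.085.
μ = 7.346 − (-1.282)·1.085 = 8.737.

μ ≈ 8.737, σ ≈ 1.085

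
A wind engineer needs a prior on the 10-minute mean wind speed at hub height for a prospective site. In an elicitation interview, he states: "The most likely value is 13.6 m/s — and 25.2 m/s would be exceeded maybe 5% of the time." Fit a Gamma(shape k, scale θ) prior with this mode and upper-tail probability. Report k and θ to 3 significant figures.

Gamma(k,θ) with k>1 has mode (k−1)θ, so θ = 13.6/(k−1).
Need P(X < 25.2) = 0.95 with θ tied to k this way. Start at k = 2, θ = 13.6: P(X<25.2) ≈ 0.553.
Too low — raise k to concentrate. Iterating converges to k ≈ 8.32.
Then θ = 13.6/(8.32−1) ≈ 1.86.

k ≈ 8.32, θ ≈ 1.86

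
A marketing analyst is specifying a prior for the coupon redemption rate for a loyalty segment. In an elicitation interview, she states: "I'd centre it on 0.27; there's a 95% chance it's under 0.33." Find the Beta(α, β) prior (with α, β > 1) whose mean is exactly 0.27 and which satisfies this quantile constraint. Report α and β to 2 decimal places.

With mean 0.27 fixed, write α = 0.27s, β = 0.73s where s = α+β.
Need P(θ < 0.33) = 0.95 under Beta(0.27s, 0.73s). Normal approximation: (q−m)/√(m(1−m)/s) ≈ z_{0.95} = 1.64, so s ≈ 0.27·0.73·(1.64)²/(0.33−0.27)² = 148.1.
At s = 148.1: P(θ<0.33) ≈ 0.946. Adjusting to match 0.95 gives s ≈ 155.70.
So α = 0.27·155.70 ≈ 42.04, β = 0.73·155.70 ≈ 113.66.

α ≈ 42.04, β ≈ 113.66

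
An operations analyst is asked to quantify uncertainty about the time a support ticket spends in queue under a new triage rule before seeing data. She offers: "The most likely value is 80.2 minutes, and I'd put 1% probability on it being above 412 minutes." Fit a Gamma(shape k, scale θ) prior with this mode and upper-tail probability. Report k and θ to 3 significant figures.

Gamma(k,θ) with k>1 has mode (k−1)θ, so θ = 80.2/(k−1).
Need P(X < 412) = 0.99 with θ tied to k this way. Start at k = 2, θ = 80.2: P(X<412) ≈ 0.964.
Too low — raise k to concentrate. Iterating converges to k ≈ 2.45.
Then θ = 80.2/(2.45−1) ≈ 55.2.

k ≈ 2.45, θ ≈ 55.2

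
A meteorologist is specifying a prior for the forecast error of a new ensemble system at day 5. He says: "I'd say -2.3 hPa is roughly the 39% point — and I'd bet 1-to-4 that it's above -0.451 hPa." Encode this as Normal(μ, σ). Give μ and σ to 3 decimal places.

μ = -1.839, σ = 1.650

The p-quantile of Normal(μ,σ) is μ + z_p·σ, with z_{0.39} = -0.2793 and z_{0.8} = 0.8416.
Eliminate σ: μ = (z₂·x₁ − z₁·x₂)/(z₂ − z₁) = (0.8416·-2.3 − (-0.2793)·-0.451)/1.121 = -1.839.
Then σ = (x₂ − x₁)/(z₂ − z₁) = (-0.451 − -2.3)/1.121 = 1.650.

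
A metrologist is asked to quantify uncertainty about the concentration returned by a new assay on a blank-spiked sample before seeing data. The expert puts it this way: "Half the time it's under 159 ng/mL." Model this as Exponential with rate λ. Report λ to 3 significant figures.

Exponential median = ln 2 / λ, so λ = ln 2 / 159.0 = 0.00436.

λ ≈ 0.00436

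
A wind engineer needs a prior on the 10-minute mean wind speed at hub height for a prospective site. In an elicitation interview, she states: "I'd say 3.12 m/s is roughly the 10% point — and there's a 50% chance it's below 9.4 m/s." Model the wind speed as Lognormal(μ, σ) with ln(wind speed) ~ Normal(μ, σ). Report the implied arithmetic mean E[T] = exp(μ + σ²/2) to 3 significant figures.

If T ~ Lognormal(μ,σ) then ln T ~ Normal(μ,σ), so the p-quantile of ln T is μ + z_p·σ.
ln(3.12) = 1.138 and ln(9.4) = 2.241; z_{0.1} = -1.282, z_{0.5} = 0.
σ = (2.241 − 1.138)/(0 − (-1.282)) = 0.861.
μ = 1.138 − (-1.282)·0.861 = 2.241.
E[T] = exp(μ + σ²/2) = exp(2.241 + 0.3703) = 13.6 m/s.

E[T] ≈ 13.6 m/s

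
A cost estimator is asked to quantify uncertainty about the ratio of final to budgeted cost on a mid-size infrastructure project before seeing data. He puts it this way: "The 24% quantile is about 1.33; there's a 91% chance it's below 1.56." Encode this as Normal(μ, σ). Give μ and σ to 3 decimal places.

μ = 1.409, σ = 0.112

The p-quantile of Normal(μ,σ) is μ + z_p·σ, with z_{0.24} = -0.7063 and z_{0.91} = 1.341.
Eliminate σ: μ = (z₂·x₁ − z₁·x₂)/(z₂ − z₁) = (1.341·1.33 − (-0.7063)·1.56)/2.047 = 1.409.
Then σ = (x₂ − x₁)/(z₂ − z₁) = (1.56 − 1.33)/2.047 = 0.112.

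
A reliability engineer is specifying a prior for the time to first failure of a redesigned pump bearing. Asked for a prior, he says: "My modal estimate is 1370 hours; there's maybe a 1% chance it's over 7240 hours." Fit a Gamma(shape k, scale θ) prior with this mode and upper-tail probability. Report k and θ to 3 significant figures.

k ≈ 2.39, θ ≈ 985

Gamma(k,θ) with k>1 has mode (k−1)θ, so θ = 1370/(k−1).
Need P(X < 7240) = 0.99 with θ tied to k this way. Start at k = 2, θ = 1370: P(X<7240) ≈ 0.968.
Too low — raise k to concentrate. Iterating converges to k ≈ 2.39.
Then θ = 1370/(2.39−1) ≈ 985.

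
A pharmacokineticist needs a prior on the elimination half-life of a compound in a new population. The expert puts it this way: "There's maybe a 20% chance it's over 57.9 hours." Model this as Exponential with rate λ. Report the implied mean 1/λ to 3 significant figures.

P(T > 57.9) = e^(−λ·57.9) = 0.2, so λ = −ln(0.2)/57.9 = 0.0278.
Mean = 1/λ = 36 hours.

mean ≈ 36 hours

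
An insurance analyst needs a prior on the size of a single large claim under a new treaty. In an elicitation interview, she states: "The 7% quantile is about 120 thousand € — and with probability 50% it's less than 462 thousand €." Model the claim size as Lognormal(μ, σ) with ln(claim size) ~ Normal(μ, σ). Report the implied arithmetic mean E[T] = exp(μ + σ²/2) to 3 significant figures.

E[T] ≈ 701 thousand €

If T ~ Lognormal(μ,σ) then ln T ~ Normal(μ,σ), so the p-quantile of ln T is μ + z_p·σ.
ln(120) = 4.787 and ln(462) = 6.136; z_{0.07} = -1.476, z_{0.5} = 0.
σ = (6.136 − 4.787)/(0 − (-1.476)) = 0.913.
μ = 4.787 − (-1.476)·0.913 = 6.136.
E[T] = exp(μ + σ²/2) = exp(6.136 + 0.4172) = 701 thousand €.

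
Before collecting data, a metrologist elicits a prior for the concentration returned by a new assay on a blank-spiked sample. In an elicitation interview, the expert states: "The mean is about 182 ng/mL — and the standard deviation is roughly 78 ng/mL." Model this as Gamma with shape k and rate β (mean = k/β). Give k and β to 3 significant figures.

k ≈ 5.44, β ≈ 0.0299

For Gamma(k, rate β): mean = k/β, variance = k/β², so CV = 1/√k.
CV = SD/mean = 78/182 = 0.4286, hence k = 1/CV² = 5.44.
Then β = k/mean = 5.44/182 = 0.0299.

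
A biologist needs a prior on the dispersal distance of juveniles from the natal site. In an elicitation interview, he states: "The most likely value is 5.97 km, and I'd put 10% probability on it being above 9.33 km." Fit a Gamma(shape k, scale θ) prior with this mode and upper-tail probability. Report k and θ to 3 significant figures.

Gamma(k,θ) with k>1 has mode (k−1)θ, so θ = 5.97/(k−1).
Need P(X < 9.33) = 0.9 with θ tied to k this way. Start at k = 2, θ = 5.97: P(X<9.33) ≈ 0.463.
Too low — raise k to concentrate. Iterating converges to k ≈ 10.4.
Then θ = 5.97/(10.4−1) ≈ 0.636.

k ≈ 10.4, θ ≈ 0.636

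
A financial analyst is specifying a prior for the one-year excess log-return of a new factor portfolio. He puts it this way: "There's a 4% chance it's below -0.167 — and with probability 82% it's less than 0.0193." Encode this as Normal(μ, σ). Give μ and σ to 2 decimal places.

μ = -0.04, σ = 0.07

For Normal(μ,σ), the p-quantile is μ + z_p·σ. Here z_{0.04} = -1.751, z_{0.82} = 0.9154.
So -0.167 = μ − 1.751σ and 0.0193 = μ + 0.9154σ.
Subtracting: σ = (0.0193 − -0.167)/(0.9154 − (-1.751)) = 0.07.
Then μ = -0.167 − (-1.751)·0.07 = -0.04.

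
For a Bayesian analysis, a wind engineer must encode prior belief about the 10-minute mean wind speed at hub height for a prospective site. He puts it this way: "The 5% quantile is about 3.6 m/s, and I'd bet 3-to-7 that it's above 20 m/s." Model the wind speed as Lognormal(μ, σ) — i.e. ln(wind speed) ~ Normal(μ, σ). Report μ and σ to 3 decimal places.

μ ≈ 2.581, σ ≈ 0.791

If T ~ Lognormal(μ,σ) then ln T ~ Normal(μ,σ), so the p-quantile of ln T is μ + z_p·σ.
ln(3.6) = 1.281 and ln(20) = 2.996; z_{0.05} = -1.645, z_{0.7} = 0.5244.
σ = (2.996 − 1.281)/(0.5244 − (-1.645)) = 0.791.
μ = 1.281 − (-1.645)·0.791 = 2.581.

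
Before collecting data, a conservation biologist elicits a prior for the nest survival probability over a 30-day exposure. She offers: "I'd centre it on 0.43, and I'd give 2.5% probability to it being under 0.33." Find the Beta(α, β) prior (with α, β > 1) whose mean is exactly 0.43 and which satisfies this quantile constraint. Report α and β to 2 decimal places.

With mean 0.43 fixed, write α = 0.43s, β = 0.57s where s = α+β.
Need P(θ < 0.33) = 0.025 under Beta(0.43s, 0.57s). Normal approximation: (q−m)/√(m(1−m)/s) ≈ z_{0.025} = -1.96, so s ≈ 0.43·0.57·(-1.96)²/(0.33−0.43)² = 94.2.
At s = 94.2: P(θ<0.33) ≈ 0.022. Adjusting to match 0.025 gives s ≈ 89.99.
So α = 0.43·89.99 ≈ 38.69, β = 0.57·89.99 ≈ 51.29.

α ≈ 38.69, β ≈ 51.29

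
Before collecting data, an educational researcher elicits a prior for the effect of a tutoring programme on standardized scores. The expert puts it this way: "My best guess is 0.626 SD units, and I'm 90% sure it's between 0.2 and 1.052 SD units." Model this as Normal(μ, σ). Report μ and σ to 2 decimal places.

μ = 0.63, σ = 0.26

A symmetric 90% interval runs μ ± z·σ with z = 1.645.
Half-width = 0.426, so σ = 0.426/1.645 = 0.26.
μ is the stated best guess, 0.63.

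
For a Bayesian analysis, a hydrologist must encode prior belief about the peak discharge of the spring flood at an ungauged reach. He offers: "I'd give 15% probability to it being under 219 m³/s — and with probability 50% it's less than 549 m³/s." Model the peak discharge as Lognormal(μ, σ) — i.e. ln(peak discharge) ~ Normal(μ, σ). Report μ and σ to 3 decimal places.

μ ≈ 6.308, σ ≈ 0.887

If T ~ Lognormal(μ,σ) then ln T ~ Normal(μ,σ), so the p-quantile of ln T is μ + z_p·σ.
ln(219) = 5.389 and ln(549) = 6.308; z_{0.15} = -1.036, z_{0.5} = 0.
σ = (6.308 − 5.389)/(0 − (-1.036)) = 0.887.
μ = 5.389 − (-1.036)·0.887 = 6.308.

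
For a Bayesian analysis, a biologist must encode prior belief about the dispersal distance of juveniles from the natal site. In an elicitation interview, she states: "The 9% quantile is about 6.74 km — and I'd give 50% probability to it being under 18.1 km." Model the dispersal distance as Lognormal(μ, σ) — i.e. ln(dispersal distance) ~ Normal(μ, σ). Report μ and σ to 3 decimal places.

μ ≈ 2.896, σ ≈ 0.737

If T ~ Lognormal(μ,σ) then ln T ~ Normal(μ,σ), so the p-quantile of ln T is μ + z_p·σ.
ln(6.74) = 1.908 and ln(18.1) = 2.896; z_{0.09} = -1.341, z_{0.5} = 0.
σ = (2.896 − 1.908)/(0 − (-1.341)) = 0.737.
μ = 1.908 − (-1.341)·0.737 = 2.896.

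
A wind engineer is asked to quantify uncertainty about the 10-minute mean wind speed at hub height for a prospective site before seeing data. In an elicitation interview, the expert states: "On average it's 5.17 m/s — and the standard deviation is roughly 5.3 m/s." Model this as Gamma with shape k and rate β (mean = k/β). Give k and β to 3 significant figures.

For Gamma(k, rate β): mean = k/β, variance = k/β², so CV = 1/√k.
CV = SD/mean = 5.3/5.17 = 1.025, hence k = 1/CV² = 0.952.
Then β = k/mean = 0.952/5.17 = 0.184.

k ≈ 0.952, β ≈ 0.184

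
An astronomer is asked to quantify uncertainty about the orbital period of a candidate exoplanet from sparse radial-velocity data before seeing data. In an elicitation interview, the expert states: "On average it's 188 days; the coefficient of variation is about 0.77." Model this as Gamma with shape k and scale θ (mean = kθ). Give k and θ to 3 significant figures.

k ≈ 1.69, θ ≈ 111

For Gamma(k, scale θ): mean = kθ, variance = kθ², so CV = 1/√k.
CV = 0.77, hence k = 1/CV² = 1.69.
Then θ = mean/k = 188/1.69 = 111.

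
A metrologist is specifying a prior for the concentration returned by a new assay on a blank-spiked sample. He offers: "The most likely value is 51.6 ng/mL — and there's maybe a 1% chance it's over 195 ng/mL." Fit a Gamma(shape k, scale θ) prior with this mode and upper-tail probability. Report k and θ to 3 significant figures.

k ≈ 3.4, θ ≈ 21.5

Gamma(k,θ) with k>1 has mode (k−1)θ, so θ = 51.6/(k−1).
Need P(X < 195) = 0.99 with θ tied to k this way. Start at k = 2, θ = 51.6: P(X<195) ≈ 0.891.
Too low — raise k to concentrate. Iterating converges to k ≈ 3.4.
Then θ = 51.6/(3.4−1) ≈ 21.5.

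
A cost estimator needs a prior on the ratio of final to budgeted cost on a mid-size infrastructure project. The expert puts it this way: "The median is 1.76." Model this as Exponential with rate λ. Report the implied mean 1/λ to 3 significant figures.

Exponential median = ln 2 / λ, so λ = ln 2 / 1.76 = 0.394.
Mean = 1/λ = 2.54.

mean ≈ 2.54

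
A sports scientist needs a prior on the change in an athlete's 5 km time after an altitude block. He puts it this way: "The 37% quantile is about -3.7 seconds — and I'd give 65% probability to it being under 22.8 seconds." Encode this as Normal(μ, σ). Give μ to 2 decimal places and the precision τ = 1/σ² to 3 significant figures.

μ = 8.56, τ = 0.000732

For Normal(μ,σ), the p-quantile is μ + z_p·σ. Here z_{0.37} = -0.3319, z_{0.65} = 0.3853.
So -3.7 = μ − 0.3319σ and 22.8 = μ + 0.3853σ.
Subtracting: σ = (22.8 − -3.7)/(0.3853 − (-0.3319)) = 36.95.
Then μ = -3.7 − (-0.3319)·36.95 = 8.56.
Precision τ = 1/σ² = 1/36.95² = 0.000732.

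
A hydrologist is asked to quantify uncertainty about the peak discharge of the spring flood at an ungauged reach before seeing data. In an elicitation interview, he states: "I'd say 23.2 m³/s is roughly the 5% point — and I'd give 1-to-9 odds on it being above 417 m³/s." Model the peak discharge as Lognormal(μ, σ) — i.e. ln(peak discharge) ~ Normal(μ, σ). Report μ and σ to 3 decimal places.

μ ≈ 4.768, σ ≈ 0.987

If T ~ Lognormal(μ,σ) then ln T ~ Normal(μ,σ), so the p-quantile of ln T is μ + z_p·σ.
ln(23.2) = 3.144 and ln(417) = 6.033; z_{0.05} = -1.645, z_{0.9} = 1.282.
σ = (6.033 − 3.144)/(1.282 − (-1.645)) = 0.987.
μ = 3.144 − (-1.645)·0.987 = 4.768.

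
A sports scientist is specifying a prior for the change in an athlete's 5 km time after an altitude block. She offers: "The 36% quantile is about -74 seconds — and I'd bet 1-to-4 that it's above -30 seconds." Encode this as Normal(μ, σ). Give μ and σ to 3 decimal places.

μ = -60.857, σ = 36.664

For Normal(μ,σ), the p-quantile is μ + z_p·σ. Here z_{0.36} = -0.3585, z_{0.8} = 0.8416.
So -74 = μ − 0.3585σ and -30 = μ + 0.8416σ.
Subtracting: σ = (-30 − -74)/(0.8416 − (-0.3585)) = 36.664.
Then μ = -74 − (-0.3585)·36.664 = -60.857.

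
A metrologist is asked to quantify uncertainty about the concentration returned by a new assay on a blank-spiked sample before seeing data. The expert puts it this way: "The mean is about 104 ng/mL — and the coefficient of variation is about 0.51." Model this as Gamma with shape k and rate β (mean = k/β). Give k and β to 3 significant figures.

k ≈ 3.84, β ≈ 0.037

For Gamma(k, rate β): mean = k/β, variance = k/β², so CV = 1/√k.
CV = 0.51, hence k = 1/CV² = 3.84.
Then β = k/mean = 3.84/104 = 0.037.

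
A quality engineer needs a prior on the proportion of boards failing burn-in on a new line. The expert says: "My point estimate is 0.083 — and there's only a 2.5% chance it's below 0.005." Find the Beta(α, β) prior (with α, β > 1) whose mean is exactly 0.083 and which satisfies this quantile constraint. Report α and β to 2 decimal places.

α ≈ 1.34, β ≈ 14.79

With mean 0.083 fixed, write α = 0.083s, β = 0.917s where s = α+β.
Need P(θ < 0.005) = 0.025 under Beta(0.083s, 0.917s). Normal approximation: (q−m)/√(m(1−m)/s) ≈ z_{0.025} = -1.96, so s ≈ 0.083·0.917·(-1.96)²/(0.005−0.083)² = 48.1.
At s = 48.1: P(θ<0.005) ≈ 0.000. Adjusting to match 0.025 gives s ≈ 16.13.
So α = 0.083·16.13 ≈ 1.34, β = 0.917·16.13 ≈ 14.79.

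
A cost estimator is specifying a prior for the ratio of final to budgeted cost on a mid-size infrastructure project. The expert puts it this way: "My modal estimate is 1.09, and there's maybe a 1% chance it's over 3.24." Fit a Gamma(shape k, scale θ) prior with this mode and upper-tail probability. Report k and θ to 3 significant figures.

k ≈ 4.8, θ ≈ 0.287

Gamma(k,θ) with k>1 has mode (k−1)θ, so θ = 1.09/(k−1).
Need P(X < 3.24) = 0.99 with θ tied to k this way. Start at k = 2, θ = 1.09: P(X<3.24) ≈ 0.797.
Too low — raise k to concentrate. Iterating converges to k ≈ 4.8.
Then θ = 1.09/(4.8−1) ≈ 0.287.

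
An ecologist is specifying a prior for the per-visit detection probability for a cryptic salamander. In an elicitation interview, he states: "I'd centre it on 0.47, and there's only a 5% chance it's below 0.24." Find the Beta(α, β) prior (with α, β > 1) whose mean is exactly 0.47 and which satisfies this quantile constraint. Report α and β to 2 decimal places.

α ≈ 5.39, β ≈ 6.08

With mean 0.47 fixed, write α = 0.47s, β = 0.53s where s = α+β.
Need P(θ < 0.24) = 0.05 under Beta(0.47s, 0.53s). Normal approximation: (q−m)/√(m(1−m)/s) ≈ z_{0.05} = -1.64, so s ≈ 0.47·0.53·(-1.64)²/(0.24−0.47)² = 12.7.
At s = 12.7: P(θ<0.24) ≈ 0.041. Adjusting to match 0.05 gives s ≈ 11.47.
So α = 0.47·11.47 ≈ 5.39, β = 0.53·11.47 ≈ 6.08.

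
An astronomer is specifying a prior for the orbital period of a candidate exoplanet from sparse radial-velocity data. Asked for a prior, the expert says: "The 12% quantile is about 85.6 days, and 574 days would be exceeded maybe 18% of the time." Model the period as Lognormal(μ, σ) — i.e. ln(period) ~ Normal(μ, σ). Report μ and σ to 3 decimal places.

μ ≈ 5.519, σ ≈ 0.910

If T ~ Lognormal(μ,σ) then ln T ~ Normal(μ,σ), so the p-quantile of ln T is μ + z_p·σ.
ln(85.6) = 4.45 and ln(574) = 6.353; z_{0.12} = -1.175, z_{0.82} = 0.9154.
σ = (6.353 − 4.45)/(0.9154 − (-1.175)) = 0.910.
μ = 4.45 − (-1.175)·0.910 = 5.519.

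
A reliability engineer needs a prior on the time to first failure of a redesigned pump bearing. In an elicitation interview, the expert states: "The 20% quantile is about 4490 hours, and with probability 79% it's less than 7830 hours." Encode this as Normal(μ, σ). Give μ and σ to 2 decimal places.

μ = 6195.67, σ = 2026.65

For Normal(μ,σ), the p-quantile is μ + z_p·σ. Here z_{0.2} = -0.8416, z_{0.79} = 0.8064.
So 4490 = μ − 0.8416σ and 7830 = μ + 0.8064σ.
Subtracting: σ = (7830 − 4490)/(0.8064 − (-0.8416)) = 2026.65.
Then μ = 4490 − (-0.8416)·2026.65 = 6195.67.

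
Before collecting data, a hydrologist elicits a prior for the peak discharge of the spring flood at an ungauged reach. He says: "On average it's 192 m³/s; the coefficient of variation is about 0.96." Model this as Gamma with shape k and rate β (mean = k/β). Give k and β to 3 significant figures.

For Gamma(k, rate β): mean = k/β, variance = k/β², so CV = 1/√k.
CV = 0.96, hence k = 1/CV² = 1.09.
Then β = k/mean = 1.09/192 = 0.00565.

k ≈ 1.09, β ≈ 0.00565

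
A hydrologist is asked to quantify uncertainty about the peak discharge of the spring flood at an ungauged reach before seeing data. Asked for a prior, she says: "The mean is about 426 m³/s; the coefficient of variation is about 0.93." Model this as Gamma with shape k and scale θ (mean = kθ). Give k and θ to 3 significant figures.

For Gamma(k, scale θ): mean = kθ, variance = kθ², so CV = 1/√k.
CV = 0.93, hence k = 1/CV² = 1.16.
Then θ = mean/k = 426/1.16 = 368.

k ≈ 1.16, θ ≈ 368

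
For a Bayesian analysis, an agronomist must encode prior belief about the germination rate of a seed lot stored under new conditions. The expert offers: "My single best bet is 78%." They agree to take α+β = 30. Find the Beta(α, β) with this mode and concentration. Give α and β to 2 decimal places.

For α,β > 1 the Beta mode is (α−1)/(α+β−2). With α+β = 30, the mode is (α−1)/28.
Set (α−1)/28 = 0.78 → α = 1 + 0.78·28 = 22.84.
β = 30 − α = 7.16.

α = 22.84, β = 7.16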